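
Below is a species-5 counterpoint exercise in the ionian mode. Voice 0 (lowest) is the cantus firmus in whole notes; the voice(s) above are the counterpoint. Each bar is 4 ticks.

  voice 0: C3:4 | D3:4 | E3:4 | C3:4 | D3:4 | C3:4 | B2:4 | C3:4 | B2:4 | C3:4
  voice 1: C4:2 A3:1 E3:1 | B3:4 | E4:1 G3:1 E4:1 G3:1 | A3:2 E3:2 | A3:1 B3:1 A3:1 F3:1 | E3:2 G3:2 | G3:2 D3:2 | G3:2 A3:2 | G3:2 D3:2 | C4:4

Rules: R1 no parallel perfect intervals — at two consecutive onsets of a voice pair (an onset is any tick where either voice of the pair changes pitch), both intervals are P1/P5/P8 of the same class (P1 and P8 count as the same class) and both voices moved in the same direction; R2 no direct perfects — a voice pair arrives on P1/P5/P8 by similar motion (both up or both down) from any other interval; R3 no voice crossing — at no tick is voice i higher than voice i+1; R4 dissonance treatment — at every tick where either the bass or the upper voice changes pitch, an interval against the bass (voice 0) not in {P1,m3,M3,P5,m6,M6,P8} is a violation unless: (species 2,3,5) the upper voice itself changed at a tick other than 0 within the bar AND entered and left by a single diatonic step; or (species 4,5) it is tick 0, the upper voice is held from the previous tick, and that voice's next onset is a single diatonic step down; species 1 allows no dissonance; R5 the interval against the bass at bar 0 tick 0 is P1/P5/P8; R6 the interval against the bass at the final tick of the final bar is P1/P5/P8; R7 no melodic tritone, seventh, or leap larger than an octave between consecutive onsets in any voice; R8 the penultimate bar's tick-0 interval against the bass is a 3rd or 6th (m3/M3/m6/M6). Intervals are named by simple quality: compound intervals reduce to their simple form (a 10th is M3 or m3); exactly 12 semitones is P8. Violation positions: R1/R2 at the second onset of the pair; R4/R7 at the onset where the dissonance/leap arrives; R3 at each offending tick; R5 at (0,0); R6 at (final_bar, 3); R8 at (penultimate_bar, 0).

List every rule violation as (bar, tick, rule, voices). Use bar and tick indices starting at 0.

(2, 0, R2, (0, 1))
(4, 0, R2, (0, 1))
(7, 0, R2, (0, 1))
(9, 0, R2, (0, 1))
(9, 0, R7, (1,))

bar 0: v0=C3 v1=C4 downbeat P8
bar 1: v0=D3 v1=B3 downbeat M6
bar 2: v0=E3 v1=E4 downbeat P8
bar 3: v0=C3 v1=A3 downbeat M6
bar 4: v0=D3 v1=A3 downbeat P5
bar 5: v0=C3 v1=E3 downbeat M3
bar 6: v0=B2 v1=G3 downbeat m6
bar 7: v0=C3 v1=G3 downbeat P5
bar 8: v0=B2 v1=G3 downbeat m6
bar 9: v0=C3 v1=C4 downbeat P8
  -> R2 @ bar 2 tick 0 v(0, 1): D3/B3 M6 -> E3/E4 P8 similar
  -> R2 @ bar 4 tick 0 v(0, 1): C3/E3 M3 -> D3/A3 P5 similar
  -> R2 @ bar 7 tick 0 v(0, 1): B2/D3 m3 -> C3/G3 P5 similar
  -> R2 @ bar 9 tick 0 v(0, 1): B2/D3 m3 -> C3/C4 P8 similar
  -> R7 @ bar 9 tick 0 v(1,): D3->C4 leap 10st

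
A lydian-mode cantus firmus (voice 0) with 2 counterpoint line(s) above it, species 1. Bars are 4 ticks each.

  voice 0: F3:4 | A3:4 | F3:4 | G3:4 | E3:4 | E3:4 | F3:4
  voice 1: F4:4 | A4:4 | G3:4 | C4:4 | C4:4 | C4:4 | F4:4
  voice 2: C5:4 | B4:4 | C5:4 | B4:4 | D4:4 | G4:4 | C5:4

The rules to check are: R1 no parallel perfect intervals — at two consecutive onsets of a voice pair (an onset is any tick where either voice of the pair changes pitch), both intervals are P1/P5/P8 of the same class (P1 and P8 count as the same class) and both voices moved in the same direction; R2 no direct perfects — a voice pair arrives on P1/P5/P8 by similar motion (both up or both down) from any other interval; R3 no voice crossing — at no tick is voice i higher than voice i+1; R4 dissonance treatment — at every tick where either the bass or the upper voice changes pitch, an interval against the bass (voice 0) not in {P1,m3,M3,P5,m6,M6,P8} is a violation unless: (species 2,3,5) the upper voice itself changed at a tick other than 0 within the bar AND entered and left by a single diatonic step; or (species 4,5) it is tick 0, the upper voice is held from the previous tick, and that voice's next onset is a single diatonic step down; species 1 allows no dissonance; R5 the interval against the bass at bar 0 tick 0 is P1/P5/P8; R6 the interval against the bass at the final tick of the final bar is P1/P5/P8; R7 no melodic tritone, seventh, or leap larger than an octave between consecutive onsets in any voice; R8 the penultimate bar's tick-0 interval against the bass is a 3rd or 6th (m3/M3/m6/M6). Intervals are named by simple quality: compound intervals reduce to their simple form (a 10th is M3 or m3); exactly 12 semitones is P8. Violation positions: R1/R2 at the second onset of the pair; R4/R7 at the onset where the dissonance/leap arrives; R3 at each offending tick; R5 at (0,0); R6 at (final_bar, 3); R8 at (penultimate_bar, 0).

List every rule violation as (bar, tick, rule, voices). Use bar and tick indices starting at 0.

(1, 0, R1, (0, 1))
(1, 0, R4, (0, 2))
(2, 0, R4, (0, 1))
(2, 0, R7, (1,))
(3, 0, R4, (0, 1))
(4, 0, R4, (0, 2))
(6, 0, R1, (1, 2))
(6, 0, R2, (0, 1))
(6, 0, R2, (0, 2))

bar 0: v0=F3 v1=F4 v2=C5 downbeat P5
bar 1: v0=A3 v1=A4 v2=B4 downbeat M2
bar 2: v0=F3 v1=G3 v2=C5 downbeat P5
bar 3: v0=G3 v1=C4 v2=B4 downbeat M3
bar 4: v0=E3 v1=C4 v2=D4 downbeat m7
bar 5: v0=E3 v1=C4 v2=G4 downbeat m3
bar 6: v0=F3 v1=F4 v2=C5 downbeat P5
  -> R1 @ bar 1 tick 0 v(0, 1): F3/F4 P8 -> A3/A4 P8 similar
  -> R4 @ bar 1 tick 0 v(0, 2): A3/B4 M2 untreated
  -> R4 @ bar 2 tick 0 v(0, 1): F3/G3 M2 untreated
  -> R7 @ bar 2 tick 0 v(1,): A4->G3 leap 14st
  -> R4 @ bar 3 tick 0 v(0, 1): G3/C4 P4 untreated
  -> R4 @ bar 4 tick 0 v(0, 2): E3/D4 m7 untreated
  -> R1 @ bar 6 tick 0 v(1, 2): C4/G4 P5 -> F4/C5 P5 similar
  -> R2 @ bar 6 tick 0 v(0, 1): E3/C4 m6 -> F3/F4 P8 similar
  -> R2 @ bar 6 tick 0 v(0, 2): E3/G4 m3 -> F3/C5 P5 similar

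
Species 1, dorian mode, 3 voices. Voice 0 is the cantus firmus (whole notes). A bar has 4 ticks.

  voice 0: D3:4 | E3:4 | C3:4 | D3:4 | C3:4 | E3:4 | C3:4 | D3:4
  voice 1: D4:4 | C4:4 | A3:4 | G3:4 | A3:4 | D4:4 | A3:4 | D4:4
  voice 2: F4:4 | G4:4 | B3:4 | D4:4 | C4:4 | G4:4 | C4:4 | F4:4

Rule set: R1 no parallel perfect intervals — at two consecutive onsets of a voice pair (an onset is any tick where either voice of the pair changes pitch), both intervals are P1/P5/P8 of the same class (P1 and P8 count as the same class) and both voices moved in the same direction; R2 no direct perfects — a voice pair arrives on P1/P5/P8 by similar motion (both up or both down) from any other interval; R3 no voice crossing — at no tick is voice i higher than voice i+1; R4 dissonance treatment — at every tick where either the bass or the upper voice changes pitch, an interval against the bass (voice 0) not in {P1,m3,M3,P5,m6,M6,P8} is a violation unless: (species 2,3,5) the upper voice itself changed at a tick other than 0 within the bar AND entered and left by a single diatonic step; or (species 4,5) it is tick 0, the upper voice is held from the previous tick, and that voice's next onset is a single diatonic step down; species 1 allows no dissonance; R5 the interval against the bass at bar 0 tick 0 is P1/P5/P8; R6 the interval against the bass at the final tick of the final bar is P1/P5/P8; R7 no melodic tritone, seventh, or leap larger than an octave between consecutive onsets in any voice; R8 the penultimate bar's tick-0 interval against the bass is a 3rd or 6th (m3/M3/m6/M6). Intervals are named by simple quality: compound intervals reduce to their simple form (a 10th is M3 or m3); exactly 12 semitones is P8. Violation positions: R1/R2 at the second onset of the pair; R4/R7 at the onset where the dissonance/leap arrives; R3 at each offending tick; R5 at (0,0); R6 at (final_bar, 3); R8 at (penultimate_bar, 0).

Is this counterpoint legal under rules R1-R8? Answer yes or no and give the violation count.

bar 0: v0=D3 v1=D4 v2=F4 (m3)
bar 1: v0=E3 v1=C4 v2=G4 (m3)
bar 2: v0=C3 v1=A3 v2=B3 (M7)
bar 3: v0=D3 v1=G3 v2=D4 (P8)
bar 4: v0=C3 v1=A3 v2=C4 (P8)
bar 5: v0=E3 v1=D4 v2=G4 (m3)
bar 6: v0=C3 v1=A3 v2=C4 (P8)
bar 7: v0=D3 v1=D4 v2=F4 (m3)
  R5 @ bar0.0: opens on m3
  R4 @ bar2.0: C3/B3 M7 untreated
  R2 @ bar3.0: C3/B3 M7 -> D3/D4 P8 similar
  R4 @ bar3.0: D3/G3 P4 untreated
  R1 @ bar4.0: D3/D4 P8 -> C3/C4 P8 similar
  R4 @ bar5.0: E3/D4 m7 untreated
  R2 @ bar6.0: E3/G4 m3 -> C3/C4 P8 similar
  R8 @ bar6.0: penult P8 not 3rd/6th
  R2 @ bar7.0: C3/A3 M6 -> D3/D4 P8 similar
  R6 @ bar7.3: closes on m3

No (10 violations)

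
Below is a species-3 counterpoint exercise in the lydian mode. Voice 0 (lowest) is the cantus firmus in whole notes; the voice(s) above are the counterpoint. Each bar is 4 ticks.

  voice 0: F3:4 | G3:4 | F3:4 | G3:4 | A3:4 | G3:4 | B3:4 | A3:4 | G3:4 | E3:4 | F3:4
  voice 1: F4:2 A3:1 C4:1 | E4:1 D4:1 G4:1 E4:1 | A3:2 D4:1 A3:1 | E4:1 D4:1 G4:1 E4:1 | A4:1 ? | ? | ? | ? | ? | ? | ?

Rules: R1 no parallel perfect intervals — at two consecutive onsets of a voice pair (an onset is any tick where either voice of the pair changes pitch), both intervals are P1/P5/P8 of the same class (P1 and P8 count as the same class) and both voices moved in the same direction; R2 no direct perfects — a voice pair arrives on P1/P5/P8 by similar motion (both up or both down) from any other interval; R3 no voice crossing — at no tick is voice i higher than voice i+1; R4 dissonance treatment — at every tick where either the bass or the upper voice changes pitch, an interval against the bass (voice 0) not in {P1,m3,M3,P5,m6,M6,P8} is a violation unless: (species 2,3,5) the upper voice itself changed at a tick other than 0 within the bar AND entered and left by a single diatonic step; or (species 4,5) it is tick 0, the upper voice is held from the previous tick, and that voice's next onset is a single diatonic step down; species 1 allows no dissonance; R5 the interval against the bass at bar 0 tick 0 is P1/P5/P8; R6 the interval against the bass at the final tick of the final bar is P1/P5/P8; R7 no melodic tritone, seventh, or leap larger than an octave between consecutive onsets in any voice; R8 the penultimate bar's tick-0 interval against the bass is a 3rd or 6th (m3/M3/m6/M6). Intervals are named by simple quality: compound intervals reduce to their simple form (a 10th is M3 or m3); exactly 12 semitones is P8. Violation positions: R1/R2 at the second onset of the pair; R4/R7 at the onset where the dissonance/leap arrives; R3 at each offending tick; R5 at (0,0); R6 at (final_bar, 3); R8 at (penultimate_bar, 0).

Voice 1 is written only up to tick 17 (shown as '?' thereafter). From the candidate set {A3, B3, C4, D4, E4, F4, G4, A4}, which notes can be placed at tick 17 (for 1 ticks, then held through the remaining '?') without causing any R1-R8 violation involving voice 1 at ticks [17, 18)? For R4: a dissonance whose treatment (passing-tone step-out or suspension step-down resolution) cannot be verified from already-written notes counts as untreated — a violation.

{A3, A4, C4, E4, F4}

A3: legal
B3: violates R4,R7
C4: legal
D4: violates R4
E4: legal
F4: legal
G4: violates R4
A4: legal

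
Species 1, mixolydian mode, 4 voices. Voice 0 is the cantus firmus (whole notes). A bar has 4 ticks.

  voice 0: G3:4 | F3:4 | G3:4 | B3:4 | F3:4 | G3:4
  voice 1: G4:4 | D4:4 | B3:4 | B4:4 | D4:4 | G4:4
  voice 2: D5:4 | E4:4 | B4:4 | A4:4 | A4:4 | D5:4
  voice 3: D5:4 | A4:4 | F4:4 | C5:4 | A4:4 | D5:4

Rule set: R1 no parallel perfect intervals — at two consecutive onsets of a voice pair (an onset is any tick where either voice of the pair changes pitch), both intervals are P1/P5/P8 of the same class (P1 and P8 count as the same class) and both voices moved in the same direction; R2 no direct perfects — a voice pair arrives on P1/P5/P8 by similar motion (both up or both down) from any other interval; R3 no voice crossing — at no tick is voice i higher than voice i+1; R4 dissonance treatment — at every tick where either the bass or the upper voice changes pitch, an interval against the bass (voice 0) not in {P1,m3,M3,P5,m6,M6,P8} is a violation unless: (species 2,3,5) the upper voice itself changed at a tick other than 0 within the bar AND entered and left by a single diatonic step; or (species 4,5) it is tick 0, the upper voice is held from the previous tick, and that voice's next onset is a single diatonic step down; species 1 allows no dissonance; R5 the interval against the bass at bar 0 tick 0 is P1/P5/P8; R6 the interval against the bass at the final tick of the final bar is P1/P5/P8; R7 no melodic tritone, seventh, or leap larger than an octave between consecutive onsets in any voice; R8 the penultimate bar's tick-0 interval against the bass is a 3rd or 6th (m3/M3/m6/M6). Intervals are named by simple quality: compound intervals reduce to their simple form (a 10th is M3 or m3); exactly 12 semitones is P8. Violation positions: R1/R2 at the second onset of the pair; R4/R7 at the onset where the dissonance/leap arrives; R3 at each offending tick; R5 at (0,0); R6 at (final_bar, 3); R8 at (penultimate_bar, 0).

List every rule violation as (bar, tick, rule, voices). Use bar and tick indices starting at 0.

bar 0: v0=G3 v1=G4 v2=D5 v3=D5 downbeat P5
bar 1: v0=F3 v1=D4 v2=E4 v3=A4 downbeat M3
bar 2: v0=G3 v1=B3 v2=B4 v3=F4 downbeat m7
bar 3: v0=B3 v1=B4 v2=A4 v3=C5 downbeat m2
bar 4: v0=F3 v1=D4 v2=A4 v3=A4 downbeat M3
bar 5: v0=G3 v1=G4 v2=D5 v3=D5 downbeat P5
  -> R1 @ bar 1 tick 0 v(1, 3): G4/D5 P5 -> D4/A4 P5 similar
  -> R4 @ bar 1 tick 0 v(0, 2): F3/E4 M7 untreated
  -> R7 @ bar 1 tick 0 v(2,): D5->E4 leap 10st
  -> R3 @ bar 2 tick 0 v(2, 3): B4 above F4
  -> R4 @ bar 2 tick 0 v(0, 3): G3/F4 m7 untreated
  -> R3 @ bar 2 tick 1 v(2, 3): B4 above F4
  -> R3 @ bar 2 tick 2 v(2, 3): B4 above F4
  -> R3 @ bar 2 tick 3 v(2, 3): B4 above F4
  -> R2 @ bar 3 tick 0 v(0, 1): G3/B3 M3 -> B3/B4 P8 similar
  -> R3 @ bar 3 tick 0 v(1, 2): B4 above A4
  -> R4 @ bar 3 tick 0 v(0, 2): B3/A4 m7 untreated
  -> R4 @ bar 3 tick 0 v(0, 3): B3/C5 m2 untreated
  -> R3 @ bar 3 tick 1 v(1, 2): B4 above A4
  -> R3 @ bar 3 tick 2 v(1, 2): B4 above A4
  -> R3 @ bar 3 tick 3 v(1, 2): B4 above A4
  -> R2 @ bar 4 tick 0 v(1, 3): B4/C5 m2 -> D4/A4 P5 similar
  -> R7 @ bar 4 tick 0 v(0,): B3->F3 leap 6st
  -> R1 @ bar 5 tick 0 v(1, 2): D4/A4 P5 -> G4/D5 P5 similar
  -> R1 @ bar 5 tick 0 v(1, 3): D4/A4 P5 -> G4/D5 P5 similar
  -> R1 @ bar 5 tick 0 v(2, 3): A4/A4 P1 -> D5/D5 P1 similar
  -> R2 @ bar 5 tick 0 v(0, 1): F3/D4 M6 -> G3/G4 P8 similar
  -> R2 @ bar 5 tick 0 v(0, 2): F3/A4 M3 -> G3/D5 P5 similar
  -> R2 @ bar 5 tick 0 v(0, 3): F3/A4 M3 -> G3/D5 P5 similar

(1, 0, R1, (1, 3))
(1, 0, R4, (0, 2))
(1, 0, R7, (2,))
(2, 0, R3, (2, 3))
(2, 0, R4, (0, 3))
(2, 1, R3, (2, 3))
(2, 2, R3, (2, 3))
(2, 3, R3, (2, 3))
(3, 0, R2, (0, 1))
(3, 0, R3, (1, 2))
(3, 0, R4, (0, 2))
(3, 0, R4, (0, 3))
(3, 1, R3, (1, 2))
(3, 2, R3, (1, 2))
(3, 3, R3, (1, 2))
(4, 0, R2, (1, 3))
(4, 0, R7, (0,))
(5, 0, R1, (1, 2))
(5, 0, R1, (1, 3))
(5, 0, R1, (2, 3))
(5, 0, R2, (0, 1))
(5, 0, R2, (0, 2))
(5, 0, R2, (0, 3))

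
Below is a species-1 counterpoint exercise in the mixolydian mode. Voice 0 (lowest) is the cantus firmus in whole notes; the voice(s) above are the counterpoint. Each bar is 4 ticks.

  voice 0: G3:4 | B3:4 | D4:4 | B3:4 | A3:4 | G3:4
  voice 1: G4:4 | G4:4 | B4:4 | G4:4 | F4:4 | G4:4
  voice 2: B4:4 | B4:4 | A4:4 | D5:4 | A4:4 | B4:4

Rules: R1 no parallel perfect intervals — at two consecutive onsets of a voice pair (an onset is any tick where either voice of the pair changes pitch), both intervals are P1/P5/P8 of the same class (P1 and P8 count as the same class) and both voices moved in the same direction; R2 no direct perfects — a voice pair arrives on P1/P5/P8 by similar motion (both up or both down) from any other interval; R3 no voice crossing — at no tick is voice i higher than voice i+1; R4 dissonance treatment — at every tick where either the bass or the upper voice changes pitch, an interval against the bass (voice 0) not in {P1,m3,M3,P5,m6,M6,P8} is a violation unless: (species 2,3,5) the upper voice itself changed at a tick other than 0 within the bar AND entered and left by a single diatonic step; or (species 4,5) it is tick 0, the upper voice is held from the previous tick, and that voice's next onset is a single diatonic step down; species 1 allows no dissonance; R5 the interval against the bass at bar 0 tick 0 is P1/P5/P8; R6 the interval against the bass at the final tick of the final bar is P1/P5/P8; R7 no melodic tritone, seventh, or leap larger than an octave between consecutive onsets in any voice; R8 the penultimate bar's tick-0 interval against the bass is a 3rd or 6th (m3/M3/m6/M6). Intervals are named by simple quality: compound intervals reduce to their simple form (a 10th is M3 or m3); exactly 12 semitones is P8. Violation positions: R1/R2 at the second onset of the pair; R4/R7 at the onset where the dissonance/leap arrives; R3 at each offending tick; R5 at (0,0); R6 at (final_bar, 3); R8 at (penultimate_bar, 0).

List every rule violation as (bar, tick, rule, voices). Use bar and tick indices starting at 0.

bar 0: v0=G3 v1=G4 v2=B4 downbeat M3
bar 1: v0=B3 v1=G4 v2=B4 downbeat P8
bar 2: v0=D4 v1=B4 v2=A4 downbeat P5
bar 3: v0=B3 v1=G4 v2=D5 downbeat m3
bar 4: v0=A3 v1=F4 v2=A4 downbeat P8
bar 5: v0=G3 v1=G4 v2=B4 downbeat M3
  -> R5 @ bar 0 tick 0 v(0, 2): opens on M3
  -> R3 @ bar 2 tick 0 v(1, 2): B4 above A4
  -> R3 @ bar 2 tick 1 v(1, 2): B4 above A4
  -> R3 @ bar 2 tick 2 v(1, 2): B4 above A4
  -> R3 @ bar 2 tick 3 v(1, 2): B4 above A4
  -> R2 @ bar 4 tick 0 v(0, 2): B3/D5 m3 -> A3/A4 P8 similar
  -> R8 @ bar 4 tick 0 v(0, 2): penult P8 not 3rd/6th
  -> R6 @ bar 5 tick 3 v(0, 2): closes on M3

(0, 0, R5, (0, 2))
(2, 0, R3, (1, 2))
(2, 1, R3, (1, 2))
(2, 2, R3, (1, 2))
(2, 3, R3, (1, 2))
(4, 0, R2, (0, 2))
(4, 0, R8, (0, 2))
(5, 3, R6, (0, 2))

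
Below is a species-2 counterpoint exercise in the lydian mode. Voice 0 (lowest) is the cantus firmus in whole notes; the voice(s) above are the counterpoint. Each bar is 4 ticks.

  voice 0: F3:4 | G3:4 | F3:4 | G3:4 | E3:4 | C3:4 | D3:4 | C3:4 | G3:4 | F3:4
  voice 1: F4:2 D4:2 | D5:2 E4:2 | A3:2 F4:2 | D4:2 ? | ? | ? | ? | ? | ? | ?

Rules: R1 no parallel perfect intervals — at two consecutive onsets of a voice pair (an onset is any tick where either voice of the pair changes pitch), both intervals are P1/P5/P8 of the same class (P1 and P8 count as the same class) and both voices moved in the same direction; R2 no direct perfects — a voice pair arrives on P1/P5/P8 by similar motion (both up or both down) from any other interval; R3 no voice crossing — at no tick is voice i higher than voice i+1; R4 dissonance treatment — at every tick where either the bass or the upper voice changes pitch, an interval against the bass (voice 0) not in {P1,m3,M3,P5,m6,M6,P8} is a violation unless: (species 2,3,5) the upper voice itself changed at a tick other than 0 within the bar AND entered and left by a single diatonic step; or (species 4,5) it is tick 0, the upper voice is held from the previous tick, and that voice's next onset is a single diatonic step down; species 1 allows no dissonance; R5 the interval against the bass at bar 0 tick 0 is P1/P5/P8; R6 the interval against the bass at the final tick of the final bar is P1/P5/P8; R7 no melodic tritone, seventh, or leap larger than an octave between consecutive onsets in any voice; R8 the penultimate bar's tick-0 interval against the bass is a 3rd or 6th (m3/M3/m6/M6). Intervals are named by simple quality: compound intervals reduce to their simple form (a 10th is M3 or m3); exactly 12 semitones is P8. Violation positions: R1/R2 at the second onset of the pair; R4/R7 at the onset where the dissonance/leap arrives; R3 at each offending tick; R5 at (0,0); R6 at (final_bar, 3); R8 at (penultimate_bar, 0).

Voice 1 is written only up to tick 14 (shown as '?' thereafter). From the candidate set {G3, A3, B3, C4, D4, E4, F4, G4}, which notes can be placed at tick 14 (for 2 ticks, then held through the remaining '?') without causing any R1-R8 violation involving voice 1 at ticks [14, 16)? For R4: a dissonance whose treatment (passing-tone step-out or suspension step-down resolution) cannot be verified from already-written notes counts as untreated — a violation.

{B3, D4, E4, G3, G4}

G3: legal
A3: violates R4
B3: legal
C4: violates R4
D4: legal
E4: legal
F4: violates R4
G4: legal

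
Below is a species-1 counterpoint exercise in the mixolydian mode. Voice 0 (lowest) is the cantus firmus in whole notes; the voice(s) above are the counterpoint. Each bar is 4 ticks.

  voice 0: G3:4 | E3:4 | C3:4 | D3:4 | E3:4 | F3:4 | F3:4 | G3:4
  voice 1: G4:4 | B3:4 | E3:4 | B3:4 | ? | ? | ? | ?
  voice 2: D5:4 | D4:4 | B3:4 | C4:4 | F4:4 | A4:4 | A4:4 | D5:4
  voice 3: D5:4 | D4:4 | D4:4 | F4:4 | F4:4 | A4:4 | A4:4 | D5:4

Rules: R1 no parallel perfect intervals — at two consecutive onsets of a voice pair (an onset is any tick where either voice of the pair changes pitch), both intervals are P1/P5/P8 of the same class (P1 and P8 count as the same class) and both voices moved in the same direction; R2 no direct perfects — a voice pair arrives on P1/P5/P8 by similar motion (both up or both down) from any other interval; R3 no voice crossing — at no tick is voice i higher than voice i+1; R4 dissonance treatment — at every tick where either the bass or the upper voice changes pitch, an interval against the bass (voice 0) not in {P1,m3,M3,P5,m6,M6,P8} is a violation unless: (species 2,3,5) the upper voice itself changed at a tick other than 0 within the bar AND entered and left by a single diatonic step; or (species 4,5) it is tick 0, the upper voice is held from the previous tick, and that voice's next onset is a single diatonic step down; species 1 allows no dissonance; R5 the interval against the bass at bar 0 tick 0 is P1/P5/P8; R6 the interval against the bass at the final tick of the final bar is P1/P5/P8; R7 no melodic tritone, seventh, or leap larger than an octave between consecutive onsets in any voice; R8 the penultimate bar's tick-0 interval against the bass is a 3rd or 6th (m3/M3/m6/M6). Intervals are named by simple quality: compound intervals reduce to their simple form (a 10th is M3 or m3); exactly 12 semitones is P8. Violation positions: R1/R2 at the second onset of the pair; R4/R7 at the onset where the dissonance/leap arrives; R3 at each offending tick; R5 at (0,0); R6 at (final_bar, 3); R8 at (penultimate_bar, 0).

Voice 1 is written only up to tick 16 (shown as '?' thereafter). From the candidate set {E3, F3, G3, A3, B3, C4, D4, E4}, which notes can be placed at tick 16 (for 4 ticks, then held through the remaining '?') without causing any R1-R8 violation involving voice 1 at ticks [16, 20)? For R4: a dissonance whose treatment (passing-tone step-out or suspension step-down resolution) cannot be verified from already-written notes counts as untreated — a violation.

E3: legal
F3: violates R4,R7
G3: legal
A3: violates R4
B3: legal
C4: legal
D4: violates R4
E4: violates R2

{B3, C4, E3, G3}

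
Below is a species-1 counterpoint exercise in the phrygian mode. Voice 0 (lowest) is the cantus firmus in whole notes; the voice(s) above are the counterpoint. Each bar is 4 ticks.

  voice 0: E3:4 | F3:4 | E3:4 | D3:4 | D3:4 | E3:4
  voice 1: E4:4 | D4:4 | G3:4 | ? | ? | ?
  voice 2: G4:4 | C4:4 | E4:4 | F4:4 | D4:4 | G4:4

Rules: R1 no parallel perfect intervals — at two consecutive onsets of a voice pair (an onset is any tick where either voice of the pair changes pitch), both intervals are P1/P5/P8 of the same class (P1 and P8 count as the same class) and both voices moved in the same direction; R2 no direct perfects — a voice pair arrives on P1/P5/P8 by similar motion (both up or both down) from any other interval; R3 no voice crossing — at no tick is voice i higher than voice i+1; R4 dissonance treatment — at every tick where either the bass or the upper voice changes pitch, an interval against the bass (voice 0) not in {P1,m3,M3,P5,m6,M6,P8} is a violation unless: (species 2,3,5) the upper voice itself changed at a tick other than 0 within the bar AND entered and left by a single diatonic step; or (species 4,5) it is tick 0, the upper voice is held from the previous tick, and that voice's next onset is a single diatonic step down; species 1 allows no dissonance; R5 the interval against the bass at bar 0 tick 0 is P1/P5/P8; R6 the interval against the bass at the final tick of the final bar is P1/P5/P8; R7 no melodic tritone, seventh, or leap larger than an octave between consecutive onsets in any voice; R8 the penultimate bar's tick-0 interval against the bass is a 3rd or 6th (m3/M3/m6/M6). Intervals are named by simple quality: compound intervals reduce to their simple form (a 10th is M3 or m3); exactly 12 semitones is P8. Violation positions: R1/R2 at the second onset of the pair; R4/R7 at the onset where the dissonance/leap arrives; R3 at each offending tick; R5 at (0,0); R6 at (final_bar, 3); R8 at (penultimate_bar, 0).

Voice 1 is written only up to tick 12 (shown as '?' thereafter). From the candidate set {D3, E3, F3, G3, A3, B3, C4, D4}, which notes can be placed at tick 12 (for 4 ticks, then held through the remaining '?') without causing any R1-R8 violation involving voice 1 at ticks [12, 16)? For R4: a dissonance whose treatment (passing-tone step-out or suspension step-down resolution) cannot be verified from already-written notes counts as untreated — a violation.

D3: violates R2
E3: violates R4
F3: legal
G3: violates R4
A3: legal
B3: legal
C4: violates R4
D4: legal

{A3, B3, D4, F3}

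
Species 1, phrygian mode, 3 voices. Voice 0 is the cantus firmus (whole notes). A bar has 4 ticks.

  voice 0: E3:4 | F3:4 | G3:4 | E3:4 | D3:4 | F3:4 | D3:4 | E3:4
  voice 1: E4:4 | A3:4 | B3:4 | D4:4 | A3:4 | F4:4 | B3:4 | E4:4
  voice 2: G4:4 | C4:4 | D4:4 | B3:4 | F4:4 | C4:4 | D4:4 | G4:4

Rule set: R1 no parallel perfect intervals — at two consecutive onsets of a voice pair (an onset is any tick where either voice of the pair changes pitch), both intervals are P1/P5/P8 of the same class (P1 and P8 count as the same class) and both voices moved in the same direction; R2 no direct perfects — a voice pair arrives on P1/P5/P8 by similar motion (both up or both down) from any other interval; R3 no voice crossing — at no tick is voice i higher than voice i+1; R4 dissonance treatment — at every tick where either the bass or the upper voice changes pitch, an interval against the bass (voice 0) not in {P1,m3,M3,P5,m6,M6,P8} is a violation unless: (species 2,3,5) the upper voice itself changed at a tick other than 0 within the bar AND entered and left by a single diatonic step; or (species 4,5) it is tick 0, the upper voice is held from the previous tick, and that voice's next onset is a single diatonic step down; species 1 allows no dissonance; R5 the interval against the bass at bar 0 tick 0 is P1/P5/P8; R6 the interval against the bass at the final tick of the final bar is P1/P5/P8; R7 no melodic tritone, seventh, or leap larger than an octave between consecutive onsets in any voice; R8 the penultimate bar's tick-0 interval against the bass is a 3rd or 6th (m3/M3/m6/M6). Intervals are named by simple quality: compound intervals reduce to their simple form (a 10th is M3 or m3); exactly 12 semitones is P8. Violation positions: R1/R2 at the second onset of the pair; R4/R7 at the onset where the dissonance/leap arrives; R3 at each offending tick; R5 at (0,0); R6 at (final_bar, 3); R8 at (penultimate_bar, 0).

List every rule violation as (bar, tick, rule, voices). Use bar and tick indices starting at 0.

(0, 0, R5, (0, 2))
(2, 0, R1, (0, 2))
(3, 0, R1, (0, 2))
(3, 0, R3, (1, 2))
(3, 0, R4, (0, 1))
(3, 1, R3, (1, 2))
(3, 2, R3, (1, 2))
(3, 3, R3, (1, 2))
(4, 0, R2, (0, 1))
(4, 0, R7, (2,))
(5, 0, R2, (0, 1))
(5, 0, R3, (1, 2))
(5, 1, R3, (1, 2))
(5, 2, R3, (1, 2))
(5, 3, R3, (1, 2))
(6, 0, R7, (1,))
(6, 0, R8, (0, 2))
(7, 0, R2, (0, 1))
(7, 3, R6, (0, 2))

bar 0: v0=E3 v1=E4 v2=G4 downbeat m3
bar 1: v0=F3 v1=A3 v2=C4 downbeat P5
bar 2: v0=G3 v1=B3 v2=D4 downbeat P5
bar 3: v0=E3 v1=D4 v2=B3 downbeat P5
bar 4: v0=D3 v1=A3 v2=F4 downbeat m3
bar 5: v0=F3 v1=F4 v2=C4 downbeat P5
bar 6: v0=D3 v1=B3 v2=D4 downbeat P8
bar 7: v0=E3 v1=E4 v2=G4 downbeat m3
  -> R5 @ bar 0 tick 0 v(0, 2): opens on m3
  -> R1 @ bar 2 tick 0 v(0, 2): F3/C4 P5 -> G3/D4 P5 similar
  -> R1 @ bar 3 tick 0 v(0, 2): G3/D4 P5 -> E3/B3 P5 similar
  -> R3 @ bar 3 tick 0 v(1, 2): D4 above B3
  -> R4 @ bar 3 tick 0 v(0, 1): E3/D4 m7 untreated
  -> R3 @ bar 3 tick 1 v(1, 2): D4 above B3
  -> R3 @ bar 3 tick 2 v(1, 2): D4 above B3
  -> R3 @ bar 3 tick 3 v(1, 2): D4 above B3
  -> R2 @ bar 4 tick 0 v(0, 1): E3/D4 m7 -> D3/A3 P5 similar
  -> R7 @ bar 4 tick 0 v(2,): B3->F4 leap 6st
  -> R2 @ bar 5 tick 0 v(0, 1): D3/A3 P5 -> F3/F4 P8 similar
  -> R3 @ bar 5 tick 0 v(1, 2): F4 above C4
  -> R3 @ bar 5 tick 1 v(1, 2): F4 above C4
  -> R3 @ bar 5 tick 2 v(1, 2): F4 above C4
  -> R3 @ bar 5 tick 3 v(1, 2): F4 above C4
  -> R7 @ bar 6 tick 0 v(1,): F4->B3 leap 6st
  -> R8 @ bar 6 tick 0 v(0, 2): penult P8 not 3rd/6th
  -> R2 @ bar 7 tick 0 v(0, 1): D3/B3 M6 -> E3/E4 P8 similar
  -> R6 @ bar 7 tick 3 v(0, 2): closes on m3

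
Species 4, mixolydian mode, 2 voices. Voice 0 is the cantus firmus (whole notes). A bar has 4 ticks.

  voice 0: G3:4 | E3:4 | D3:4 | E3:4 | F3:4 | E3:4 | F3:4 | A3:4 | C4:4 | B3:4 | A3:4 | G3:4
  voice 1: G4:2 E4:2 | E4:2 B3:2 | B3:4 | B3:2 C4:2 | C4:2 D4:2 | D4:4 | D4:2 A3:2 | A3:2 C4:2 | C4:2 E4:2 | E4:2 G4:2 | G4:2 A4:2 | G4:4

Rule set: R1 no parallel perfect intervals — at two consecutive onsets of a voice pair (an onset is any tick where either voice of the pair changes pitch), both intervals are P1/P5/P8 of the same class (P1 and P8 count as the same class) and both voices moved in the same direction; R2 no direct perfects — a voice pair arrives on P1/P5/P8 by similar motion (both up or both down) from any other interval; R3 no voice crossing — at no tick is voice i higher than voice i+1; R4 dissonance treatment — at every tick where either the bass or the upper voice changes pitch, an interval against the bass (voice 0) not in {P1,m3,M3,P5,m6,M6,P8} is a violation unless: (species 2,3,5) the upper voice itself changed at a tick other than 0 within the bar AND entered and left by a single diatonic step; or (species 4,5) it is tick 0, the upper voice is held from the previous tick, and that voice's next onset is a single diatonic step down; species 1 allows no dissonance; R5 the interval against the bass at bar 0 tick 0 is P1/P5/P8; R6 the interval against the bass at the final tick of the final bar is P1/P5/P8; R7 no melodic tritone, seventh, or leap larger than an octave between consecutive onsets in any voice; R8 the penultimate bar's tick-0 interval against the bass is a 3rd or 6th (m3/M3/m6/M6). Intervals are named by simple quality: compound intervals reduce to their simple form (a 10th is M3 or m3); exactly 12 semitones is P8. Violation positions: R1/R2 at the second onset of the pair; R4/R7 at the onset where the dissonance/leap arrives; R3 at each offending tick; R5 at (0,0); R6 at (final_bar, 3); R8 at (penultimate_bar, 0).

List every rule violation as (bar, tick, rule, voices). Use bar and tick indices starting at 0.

(5, 0, R4, (0, 1))
(9, 0, R4, (0, 1))
(10, 0, R4, (0, 1))
(10, 0, R8, (0, 1))
(11, 0, R1, (0, 1))

bar 0: v0=G3 v1=G4 downbeat P8
bar 1: v0=E3 v1=E4 downbeat P8
bar 2: v0=D3 v1=B3 downbeat M6
bar 3: v0=E3 v1=B3 downbeat P5
bar 4: v0=F3 v1=C4 downbeat P5
bar 5: v0=E3 v1=D4 downbeat m7
bar 6: v0=F3 v1=D4 downbeat M6
bar 7: v0=A3 v1=A3 downbeat P1
bar 8: v0=C4 v1=C4 downbeat P1
bar 9: v0=B3 v1=E4 downbeat P4
bar 10: v0=A3 v1=G4 downbeat m7
bar 11: v0=G3 v1=G4 downbeat P8
  -> R4 @ bar 5 tick 0 v(0, 1): E3/D4 m7 untreated
  -> R4 @ bar 9 tick 0 v(0, 1): B3/E4 P4 untreated
  -> R4 @ bar 10 tick 0 v(0, 1): A3/G4 m7 untreated
  -> R8 @ bar 10 tick 0 v(0, 1): penult m7 not 3rd/6th
  -> R1 @ bar 11 tick 0 v(0, 1): A3/A4 P8 -> G3/G4 P8 similar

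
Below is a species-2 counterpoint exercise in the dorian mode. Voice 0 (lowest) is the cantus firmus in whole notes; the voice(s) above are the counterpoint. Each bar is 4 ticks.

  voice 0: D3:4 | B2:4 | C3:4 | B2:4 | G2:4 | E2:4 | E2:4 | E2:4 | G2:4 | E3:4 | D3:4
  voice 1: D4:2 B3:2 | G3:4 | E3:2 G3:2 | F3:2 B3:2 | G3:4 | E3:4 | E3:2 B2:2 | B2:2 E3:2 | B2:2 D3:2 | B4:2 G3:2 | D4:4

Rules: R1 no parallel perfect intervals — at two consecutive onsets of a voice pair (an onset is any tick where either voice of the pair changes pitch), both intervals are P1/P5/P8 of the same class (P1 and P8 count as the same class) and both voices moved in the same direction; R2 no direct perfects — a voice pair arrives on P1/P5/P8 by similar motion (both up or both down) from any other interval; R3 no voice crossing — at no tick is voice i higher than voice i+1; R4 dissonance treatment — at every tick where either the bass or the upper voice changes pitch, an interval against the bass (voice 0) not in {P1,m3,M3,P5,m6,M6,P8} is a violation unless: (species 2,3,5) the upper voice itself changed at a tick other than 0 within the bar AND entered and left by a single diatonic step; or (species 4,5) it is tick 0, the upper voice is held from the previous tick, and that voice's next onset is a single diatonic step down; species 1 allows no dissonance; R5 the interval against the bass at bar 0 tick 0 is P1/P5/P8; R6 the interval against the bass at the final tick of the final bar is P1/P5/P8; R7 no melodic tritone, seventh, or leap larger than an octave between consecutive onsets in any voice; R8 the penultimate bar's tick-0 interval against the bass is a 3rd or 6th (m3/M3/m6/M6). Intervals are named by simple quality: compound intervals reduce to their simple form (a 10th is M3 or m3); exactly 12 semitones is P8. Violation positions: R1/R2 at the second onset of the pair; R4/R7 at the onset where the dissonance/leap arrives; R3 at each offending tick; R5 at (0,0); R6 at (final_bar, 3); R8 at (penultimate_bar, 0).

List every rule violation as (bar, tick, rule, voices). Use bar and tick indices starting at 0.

bar 0: v0=D3 v1=D4 downbeat P8
bar 1: v0=B2 v1=G3 downbeat m6
bar 2: v0=C3 v1=E3 downbeat M3
bar 3: v0=B2 v1=F3 downbeat TT
bar 4: v0=G2 v1=G3 downbeat P8
bar 5: v0=E2 v1=E3 downbeat P8
bar 6: v0=E2 v1=E3 downbeat P8
bar 7: v0=E2 v1=B2 downbeat P5
bar 8: v0=G2 v1=B2 downbeat M3
bar 9: v0=E3 v1=B4 downbeat P5
bar 10: v0=D3 v1=D4 downbeat P8
  -> R4 @ bar 3 tick 0 v(0, 1): B2/F3 TT untreated
  -> R7 @ bar 3 tick 2 v(1,): F3->B3 leap 6st
  -> R1 @ bar 4 tick 0 v(0, 1): B2/B3 P8 -> G2/G3 P8 similar
  -> R1 @ bar 5 tick 0 v(0, 1): G2/G3 P8 -> E2/E3 P8 similar
  -> R1 @ bar 9 tick 0 v(0, 1): G2/D3 P5 -> E3/B4 P5 similar
  -> R7 @ bar 9 tick 0 v(1,): D3->B4 leap 21st
  -> R8 @ bar 9 tick 0 v(0, 1): penult P5 not 3rd/6th
  -> R7 @ bar 9 tick 2 v(1,): B4->G3 leap 16st

(3, 0, R4, (0, 1))
(3, 2, R7, (1,))
(4, 0, R1, (0, 1))
(5, 0, R1, (0, 1))
(9, 0, R1, (0, 1))
(9, 0, R7, (1,))
(9, 0, R8, (0, 1))
(9, 2, R7, (1,))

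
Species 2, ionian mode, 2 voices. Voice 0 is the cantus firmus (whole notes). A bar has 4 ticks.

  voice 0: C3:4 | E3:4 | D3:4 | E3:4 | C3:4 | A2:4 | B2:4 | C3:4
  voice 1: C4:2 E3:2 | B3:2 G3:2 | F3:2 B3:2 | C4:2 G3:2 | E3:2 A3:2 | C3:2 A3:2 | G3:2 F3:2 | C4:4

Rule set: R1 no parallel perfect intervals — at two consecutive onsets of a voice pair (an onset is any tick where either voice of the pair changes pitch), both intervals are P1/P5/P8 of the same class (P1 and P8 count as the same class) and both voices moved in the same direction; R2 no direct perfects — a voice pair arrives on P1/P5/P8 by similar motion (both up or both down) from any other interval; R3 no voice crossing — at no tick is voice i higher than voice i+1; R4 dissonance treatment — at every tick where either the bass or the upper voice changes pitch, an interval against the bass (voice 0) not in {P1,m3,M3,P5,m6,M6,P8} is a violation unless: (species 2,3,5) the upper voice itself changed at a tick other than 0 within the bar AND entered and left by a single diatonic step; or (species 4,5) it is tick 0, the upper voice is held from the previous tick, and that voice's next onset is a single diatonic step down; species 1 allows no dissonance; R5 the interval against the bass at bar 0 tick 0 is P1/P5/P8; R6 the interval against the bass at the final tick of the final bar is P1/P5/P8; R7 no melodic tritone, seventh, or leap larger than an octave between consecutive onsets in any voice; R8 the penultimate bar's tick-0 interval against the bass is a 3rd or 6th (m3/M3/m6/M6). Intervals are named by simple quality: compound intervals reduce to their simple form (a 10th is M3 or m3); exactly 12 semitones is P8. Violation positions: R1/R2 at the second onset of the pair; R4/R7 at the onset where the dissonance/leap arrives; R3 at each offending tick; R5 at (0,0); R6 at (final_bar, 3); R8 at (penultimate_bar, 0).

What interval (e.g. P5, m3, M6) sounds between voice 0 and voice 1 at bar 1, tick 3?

voice 0=E3 voice 1=G3 -> m3

m3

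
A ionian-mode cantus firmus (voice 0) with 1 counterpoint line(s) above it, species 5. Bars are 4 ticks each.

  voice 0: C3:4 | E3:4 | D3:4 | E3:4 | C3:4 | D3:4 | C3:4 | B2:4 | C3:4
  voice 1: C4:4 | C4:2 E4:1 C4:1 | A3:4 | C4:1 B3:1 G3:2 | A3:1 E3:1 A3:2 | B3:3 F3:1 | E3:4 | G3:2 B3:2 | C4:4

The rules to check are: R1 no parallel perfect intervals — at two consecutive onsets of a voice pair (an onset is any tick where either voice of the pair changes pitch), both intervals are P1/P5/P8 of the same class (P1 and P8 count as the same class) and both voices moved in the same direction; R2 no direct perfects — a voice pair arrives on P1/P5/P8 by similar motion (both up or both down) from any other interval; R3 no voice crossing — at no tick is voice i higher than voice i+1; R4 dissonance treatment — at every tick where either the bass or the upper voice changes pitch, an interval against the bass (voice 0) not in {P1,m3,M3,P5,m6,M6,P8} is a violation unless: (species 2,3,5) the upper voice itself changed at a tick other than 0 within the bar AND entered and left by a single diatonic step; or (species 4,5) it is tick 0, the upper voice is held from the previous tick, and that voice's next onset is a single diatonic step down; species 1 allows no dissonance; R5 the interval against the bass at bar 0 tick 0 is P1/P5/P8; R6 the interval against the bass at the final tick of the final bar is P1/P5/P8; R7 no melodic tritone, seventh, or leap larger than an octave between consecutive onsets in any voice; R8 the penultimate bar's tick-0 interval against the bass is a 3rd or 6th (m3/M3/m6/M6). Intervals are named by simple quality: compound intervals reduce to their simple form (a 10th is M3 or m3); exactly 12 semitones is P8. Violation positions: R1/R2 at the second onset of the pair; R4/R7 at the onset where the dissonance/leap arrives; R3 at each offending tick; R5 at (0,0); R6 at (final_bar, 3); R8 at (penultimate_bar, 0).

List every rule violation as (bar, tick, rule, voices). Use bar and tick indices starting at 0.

(2, 0, R2, (0, 1))
(5, 3, R7, (1,))
(8, 0, R1, (0, 1))

bar 0: v0=C3 v1=C4 downbeat P8
bar 1: v0=E3 v1=C4 downbeat m6
bar 2: v0=D3 v1=A3 downbeat P5
bar 3: v0=E3 v1=C4 downbeat m6
bar 4: v0=C3 v1=A3 downbeat M6
bar 5: v0=D3 v1=B3 downbeat M6
bar 6: v0=C3 v1=E3 downbeat M3
bar 7: v0=B2 v1=G3 downbeat m6
bar 8: v0=C3 v1=C4 downbeat P8
  -> R2 @ bar 2 tick 0 v(0, 1): E3/C4 m6 -> D3/A3 P5 similar
  -> R7 @ bar 5 tick 3 v(1,): B3->F3 leap 6st
  -> R1 @ bar 8 tick 0 v(0, 1): B2/B3 P8 -> C3/C4 P8 similar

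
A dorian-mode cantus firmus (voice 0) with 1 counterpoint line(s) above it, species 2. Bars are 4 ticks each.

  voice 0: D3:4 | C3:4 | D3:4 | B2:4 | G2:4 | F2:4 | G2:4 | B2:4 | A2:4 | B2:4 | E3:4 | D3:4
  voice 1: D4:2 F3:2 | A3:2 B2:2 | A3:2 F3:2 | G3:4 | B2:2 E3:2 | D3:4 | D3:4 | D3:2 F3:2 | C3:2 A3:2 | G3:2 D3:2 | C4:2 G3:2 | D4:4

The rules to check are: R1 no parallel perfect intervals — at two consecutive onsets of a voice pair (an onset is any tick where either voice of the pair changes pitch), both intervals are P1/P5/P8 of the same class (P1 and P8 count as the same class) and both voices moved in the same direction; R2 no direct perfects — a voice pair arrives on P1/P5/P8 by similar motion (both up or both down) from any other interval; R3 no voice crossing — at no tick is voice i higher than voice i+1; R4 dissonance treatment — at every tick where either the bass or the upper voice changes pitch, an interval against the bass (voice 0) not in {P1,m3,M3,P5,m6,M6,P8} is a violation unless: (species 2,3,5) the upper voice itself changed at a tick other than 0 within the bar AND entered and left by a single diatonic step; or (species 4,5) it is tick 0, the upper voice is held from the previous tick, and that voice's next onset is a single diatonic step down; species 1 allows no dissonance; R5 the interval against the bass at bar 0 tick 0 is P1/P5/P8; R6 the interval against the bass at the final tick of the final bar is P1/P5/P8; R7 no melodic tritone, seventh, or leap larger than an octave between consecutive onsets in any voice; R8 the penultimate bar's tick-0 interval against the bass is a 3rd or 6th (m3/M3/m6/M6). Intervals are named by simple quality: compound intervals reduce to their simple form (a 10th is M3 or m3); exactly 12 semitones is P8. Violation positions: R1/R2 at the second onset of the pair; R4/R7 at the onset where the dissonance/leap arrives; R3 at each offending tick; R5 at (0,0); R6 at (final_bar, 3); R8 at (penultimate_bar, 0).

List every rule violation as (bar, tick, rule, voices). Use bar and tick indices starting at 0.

(1, 2, R3, (0, 1))
(1, 2, R4, (0, 1))
(1, 2, R7, (1,))
(1, 3, R3, (0, 1))
(2, 0, R2, (0, 1))
(2, 0, R7, (1,))
(7, 2, R4, (0, 1))
(10, 0, R7, (1,))

bar 0: v0=D3 v1=D4 downbeat P8
bar 1: v0=C3 v1=A3 downbeat M6
bar 2: v0=D3 v1=A3 downbeat P5
bar 3: v0=B2 v1=G3 downbeat m6
bar 4: v0=G2 v1=B2 downbeat M3
bar 5: v0=F2 v1=D3 downbeat M6
bar 6: v0=G2 v1=D3 downbeat P5
bar 7: v0=B2 v1=D3 downbeat m3
bar 8: v0=A2 v1=C3 downbeat m3
bar 9: v0=B2 v1=G3 downbeat m6
bar 10: v0=E3 v1=C4 downbeat m6
bar 11: v0=D3 v1=D4 downbeat P8
  -> R3 @ bar 1 tick 2 v(0, 1): C3 above B2
  -> R4 @ bar 1 tick 2 v(0, 1): C3/B2 m2 untreated
  -> R7 @ bar 1 tick 2 v(1,): A3->B2 leap 10st
  -> R3 @ bar 1 tick 3 v(0, 1): C3 above B2
  -> R2 @ bar 2 tick 0 v(0, 1): C3/B2 m2 -> D3/A3 P5 similar
  -> R7 @ bar 2 tick 0 v(1,): B2->A3 leap 10st
  -> R4 @ bar 7 tick 2 v(0, 1): B2/F3 TT untreated
  -> R7 @ bar 10 tick 0 v(1,): D3->C4 leap 10st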